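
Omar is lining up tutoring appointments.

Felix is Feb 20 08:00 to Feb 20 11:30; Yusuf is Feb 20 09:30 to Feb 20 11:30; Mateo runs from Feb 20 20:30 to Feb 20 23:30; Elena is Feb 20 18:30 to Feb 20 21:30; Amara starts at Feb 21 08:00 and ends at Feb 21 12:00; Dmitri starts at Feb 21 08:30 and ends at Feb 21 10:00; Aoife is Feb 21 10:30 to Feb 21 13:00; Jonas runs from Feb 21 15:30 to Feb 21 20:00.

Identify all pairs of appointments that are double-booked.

Amara & Aoife, Amara & Dmitri, Elena & Mateo, Felix & Yusuf

Sorted by start: Felix, Yusuf, Elena, Mateo, Amara, Dmitri, Aoife, Jonas.
Yusuf starts before Felix ends → Felix and Yusuf overlap.
Elena starts after Felix ends — done with Felix.
Elena starts after Yusuf ends — done with Yusuf.
Mateo starts before Elena ends → Elena and Mateo overlap.
Amara starts after Elena ends — done with Elena.
Amara starts after Mateo ends — done with Mateo.
Dmitri starts before Amara ends → Amara and Dmitri overlap.
Aoife starts before Amara ends → Amara and Aoife overlap.
Jonas starts after Amara ends.
Aoife starts after Dmitri ends — done with Dmitri.
Jonas starts after Aoife ends.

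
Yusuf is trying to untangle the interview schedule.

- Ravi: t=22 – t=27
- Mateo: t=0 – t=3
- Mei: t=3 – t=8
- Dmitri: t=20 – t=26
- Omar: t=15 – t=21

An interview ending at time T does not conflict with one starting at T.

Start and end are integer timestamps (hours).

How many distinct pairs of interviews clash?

2

Check each pair: they overlap iff neither finishes before the other starts.
Sorted by start: Mateo, Mei, Omar, Dmitri, Ravi.
Mei starts exactly when Mateo ends (back-to-back, no overlap), so nothing later overlaps Mateo either.
Omar starts after Mei ends, so nothing later overlaps Mei either.
Dmitri starts before Omar ends → Omar and Dmitri overlap.
Ravi starts after Omar ends.
Ravi starts before Dmitri ends → Dmitri and Ravi overlap.
Overlapping pairs: Dmitri & Omar, Dmitri & Ravi — 2 in total.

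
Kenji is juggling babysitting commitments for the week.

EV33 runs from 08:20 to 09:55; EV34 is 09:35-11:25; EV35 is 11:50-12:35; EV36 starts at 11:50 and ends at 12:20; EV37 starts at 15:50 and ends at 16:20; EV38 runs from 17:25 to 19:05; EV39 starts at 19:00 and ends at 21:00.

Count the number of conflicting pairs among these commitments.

Check each pair: they overlap iff neither finishes before the other starts.
Sorted by start: EV33, EV34, EV35, EV36, EV37, EV38, EV39.
EV34 starts before EV33 ends → EV33 and EV34 overlap.
EV35 starts after EV33 ends, so nothing later overlaps EV33 either.
EV35 starts after EV34 ends, so nothing later overlaps EV34 either.
EV36 starts before EV35 ends → EV35 and EV36 overlap.
EV37 starts after EV35 ends, so nothing later overlaps EV35 either.
EV37 starts after EV36 ends, so nothing later overlaps EV36 either.
EV38 starts after EV37 ends, so nothing later overlaps EV37 either.
EV39 starts before EV38 ends → EV38 and EV39 overlap.
Overlapping pairs: EV33 & EV34, EV35 & EV36, EV38 & EV39 — 3 in total.

3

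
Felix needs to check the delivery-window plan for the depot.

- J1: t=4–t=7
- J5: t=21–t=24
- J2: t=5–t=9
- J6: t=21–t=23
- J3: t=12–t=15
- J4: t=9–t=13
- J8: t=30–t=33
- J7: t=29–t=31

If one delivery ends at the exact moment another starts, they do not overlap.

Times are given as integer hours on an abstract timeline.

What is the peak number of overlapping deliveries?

Sweep the timeline, counting +1 at each start and −1 at each end (ends before starts at a tie):
t=4 start J1 → 1
t=5 start J2 → 2
t=7 end J1 → 1
t=9 end J2 → 0
t=9 start J4 → 1
t=12 start J3 → 2
t=13 end J4 → 1
t=15 end J3 → 0
t=21 start J5 → 1
t=21 start J6 → 2
t=23 end J6 → 1
t=24 end J5 → 0
t=29 start J7 → 1
t=30 start J8 → 2
t=31 end J7 → 1
t=33 end J8 → 0
Peak is 2, at t=5 (J1, J2).

2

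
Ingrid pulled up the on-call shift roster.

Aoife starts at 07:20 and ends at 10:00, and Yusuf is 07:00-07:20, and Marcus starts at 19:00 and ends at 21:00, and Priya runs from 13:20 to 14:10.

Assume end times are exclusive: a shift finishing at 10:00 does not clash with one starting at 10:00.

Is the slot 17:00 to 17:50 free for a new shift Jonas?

Yes — the slot is free

Yusuf: ends 07:20 at or before Jonas starts 17:00 → clear.
Aoife: ends 10:00 at or before Jonas starts 17:00 → clear.
Priya: ends 14:10 at or before Jonas starts 17:00 → clear.
Marcus: starts 19:00 at or after Jonas ends 17:50 → clear.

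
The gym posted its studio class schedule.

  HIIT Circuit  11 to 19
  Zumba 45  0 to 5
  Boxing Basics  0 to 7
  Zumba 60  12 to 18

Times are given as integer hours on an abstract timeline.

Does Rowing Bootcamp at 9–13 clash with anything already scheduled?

Yes — it overlaps HIIT Circuit, Zumba 60

Zumba 45: ends 5 at or before Rowing Bootcamp starts 9 → clear.
Boxing Basics: ends 7 at or before Rowing Bootcamp starts 9 → clear.
HIIT Circuit: starts 11 before Rowing Bootcamp ends 13, and ends 19 after Rowing Bootcamp starts 9 → overlap.
Zumba 60: starts 12 before Rowing Bootcamp ends 13, and ends 18 after Rowing Bootcamp starts 9 → overlap.
Rowing Bootcamp overlaps HIIT Circuit, Zumba 60.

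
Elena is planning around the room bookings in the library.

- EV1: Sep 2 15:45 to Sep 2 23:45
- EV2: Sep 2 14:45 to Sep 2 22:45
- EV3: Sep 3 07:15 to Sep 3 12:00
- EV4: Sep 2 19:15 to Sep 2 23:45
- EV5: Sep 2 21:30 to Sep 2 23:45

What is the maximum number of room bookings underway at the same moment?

4

Sort all start/end points and keep a running count:
Sep 2 14:45 start EV2 → 1
Sep 2 15:45 start EV1 → 2
Sep 2 19:15 start EV4 → 3
Sep 2 21:30 start EV5 → 4
Sep 2 22:45 end EV2 → 3
Sep 2 23:45 end EV1 → 2
Sep 2 23:45 end EV4 → 1
Sep 2 23:45 end EV5 → 0
Sep 3 07:15 start EV3 → 1
Sep 3 12:00 end EV3 → 0
Peak is 4, at Sep 2 21:30 (EV1, EV2, EV4, EV5).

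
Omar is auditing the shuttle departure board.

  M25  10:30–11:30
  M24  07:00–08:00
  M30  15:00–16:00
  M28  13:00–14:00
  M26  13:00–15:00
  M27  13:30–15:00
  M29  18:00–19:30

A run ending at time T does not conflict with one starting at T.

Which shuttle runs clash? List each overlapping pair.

M26 & M27, M26 & M28, M27 & M28

Sorted by start: M24, M25, M26, M28, M27, M30, M29.
M25 starts after M24 ends; M24 is clear from here.
M26 starts after M25 ends; M25 is clear from here.
M28 starts before M26 ends → M26 and M28 overlap.
M27 starts before M26 ends → M26 and M27 overlap.
M30 starts exactly when M26 ends (back-to-back, no overlap); M26 is clear from here.
M27 starts before M28 ends → M28 and M27 overlap.
M30 starts after M28 ends; M28 is clear from here.
M30 starts exactly when M27 ends (back-to-back, no overlap); M27 is clear from here.
M29 starts after M30 ends.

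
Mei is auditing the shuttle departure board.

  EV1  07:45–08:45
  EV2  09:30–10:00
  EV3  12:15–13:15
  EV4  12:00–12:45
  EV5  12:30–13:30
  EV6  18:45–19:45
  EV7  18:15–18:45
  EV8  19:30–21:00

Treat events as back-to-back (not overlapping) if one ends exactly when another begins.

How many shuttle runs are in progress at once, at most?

Sweep the timeline, counting +1 at each start and −1 at each end (ends before starts at a tie):
07:45 start EV1 → 1
08:45 end EV1 → 0
09:30 start EV2 → 1
10:00 end EV2 → 0
12:00 start EV4 → 1
12:15 start EV3 → 2
12:30 start EV5 → 3
12:45 end EV4 → 2
13:15 end EV3 → 1
13:30 end EV5 → 0
18:15 start EV7 → 1
18:45 end EV7 → 0
18:45 start EV6 → 1
19:30 start EV8 → 2
19:45 end EV6 → 1
21:00 end EV8 → 0
Peak is 3, at 12:30 (EV3, EV4, EV5).

3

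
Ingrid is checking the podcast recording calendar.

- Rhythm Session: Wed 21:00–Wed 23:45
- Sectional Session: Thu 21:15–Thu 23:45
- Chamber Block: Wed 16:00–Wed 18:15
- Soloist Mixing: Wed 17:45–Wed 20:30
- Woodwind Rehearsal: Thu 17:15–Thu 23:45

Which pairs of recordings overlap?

Chamber Block & Soloist Mixing, Sectional Session & Woodwind Rehearsal

Sorted by start: Chamber Block, Soloist Mixing, Rhythm Session, Woodwind Rehearsal, Sectional Session.
Soloist Mixing starts before Chamber Block ends → Chamber Block and Soloist Mixing overlap.
Rhythm Session starts after Chamber Block ends; Chamber Block is clear from here.
Rhythm Session starts after Soloist Mixing ends; Soloist Mixing is clear from here.
Woodwind Rehearsal starts after Rhythm Session ends; Rhythm Session is clear from here.
Sectional Session starts before Woodwind Rehearsal ends → Woodwind Rehearsal and Sectional Session overlap.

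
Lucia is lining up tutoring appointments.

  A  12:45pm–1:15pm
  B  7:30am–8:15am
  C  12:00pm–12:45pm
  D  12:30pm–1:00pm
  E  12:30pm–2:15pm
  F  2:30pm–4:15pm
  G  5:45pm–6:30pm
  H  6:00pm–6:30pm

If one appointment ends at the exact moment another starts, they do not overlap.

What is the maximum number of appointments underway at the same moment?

3

Walk through starts and ends in time order (an end at T is processed before a start at T):
7:30am start B → 1
8:15am end B → 0
12:00pm start C → 1
12:30pm start D → 2
12:30pm start E → 3
12:45pm end C → 2
12:45pm start A → 3
1:00pm end D → 2
1:15pm end A → 1
2:15pm end E → 0
2:30pm start F → 1
4:15pm end F → 0
5:45pm start G → 1
6:00pm start H → 2
6:30pm end G → 1
6:30pm end H → 0
Peak is 3, at 12:30pm (C, D, E).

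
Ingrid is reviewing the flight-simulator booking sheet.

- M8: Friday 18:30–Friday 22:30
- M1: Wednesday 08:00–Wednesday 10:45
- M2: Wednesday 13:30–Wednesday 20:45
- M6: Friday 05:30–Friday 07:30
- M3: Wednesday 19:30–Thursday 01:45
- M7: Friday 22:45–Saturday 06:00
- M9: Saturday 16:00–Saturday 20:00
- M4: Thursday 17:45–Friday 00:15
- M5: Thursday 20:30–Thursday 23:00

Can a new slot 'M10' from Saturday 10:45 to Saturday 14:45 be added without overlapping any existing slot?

Yes — the slot is free

M1: ends Wednesday 10:45 at or before M10 starts Saturday 10:45 → clear.
M2: ends Wednesday 20:45 at or before M10 starts Saturday 10:45 → clear.
M3: ends Thursday 01:45 at or before M10 starts Saturday 10:45 → clear.
M4: ends Friday 00:15 at or before M10 starts Saturday 10:45 → clear.
M5: ends Thursday 23:00 at or before M10 starts Saturday 10:45 → clear.
M6: ends Friday 07:30 at or before M10 starts Saturday 10:45 → clear.
M8: ends Friday 22:30 at or before M10 starts Saturday 10:45 → clear.
M7: ends Saturday 06:00 at or before M10 starts Saturday 10:45 → clear.
M9: starts Saturday 16:00 at or after M10 ends Saturday 14:45 → clear.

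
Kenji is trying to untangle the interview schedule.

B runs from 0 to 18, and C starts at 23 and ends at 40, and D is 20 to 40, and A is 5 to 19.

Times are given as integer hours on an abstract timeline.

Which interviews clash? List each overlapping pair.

A & B, C & D

Sorted by start: B, A, D, C.
A starts before B ends → B and A overlap.
D starts after B ends — done with B.
D starts after A ends — done with A.
C starts before D ends → D and C overlap.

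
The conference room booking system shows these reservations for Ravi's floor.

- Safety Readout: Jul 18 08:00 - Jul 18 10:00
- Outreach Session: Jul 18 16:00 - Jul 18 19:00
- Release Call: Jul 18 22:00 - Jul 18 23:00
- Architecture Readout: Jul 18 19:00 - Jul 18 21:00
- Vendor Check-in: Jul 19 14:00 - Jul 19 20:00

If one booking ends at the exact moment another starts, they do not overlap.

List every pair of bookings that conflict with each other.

Sorted by start: Safety Readout, Outreach Session, Architecture Readout, Release Call, Vendor Check-in.
Outreach Session starts after Safety Readout ends; Safety Readout is clear from here.
Architecture Readout starts exactly when Outreach Session ends (back-to-back, no overlap); Outreach Session is clear from here.
Release Call starts after Architecture Readout ends; Architecture Readout is clear from here.
Vendor Check-in starts after Release Call ends.

none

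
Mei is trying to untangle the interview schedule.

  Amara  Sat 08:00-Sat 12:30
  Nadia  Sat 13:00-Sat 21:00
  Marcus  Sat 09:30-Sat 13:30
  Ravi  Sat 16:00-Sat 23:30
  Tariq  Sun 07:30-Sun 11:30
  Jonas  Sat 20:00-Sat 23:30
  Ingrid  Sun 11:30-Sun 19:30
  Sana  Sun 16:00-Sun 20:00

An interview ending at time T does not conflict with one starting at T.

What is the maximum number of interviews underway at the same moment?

3

Sweep the timeline, counting +1 at each start and −1 at each end (ends before starts at a tie):
Sat 08:00 start Amara → 1
Sat 09:30 start Marcus → 2
Sat 12:30 end Amara → 1
Sat 13:00 start Nadia → 2
Sat 13:30 end Marcus → 1
Sat 16:00 start Ravi → 2
Sat 20:00 start Jonas → 3
Sat 21:00 end Nadia → 2
Sat 23:30 end Jonas → 1
Sat 23:30 end Ravi → 0
Sun 07:30 start Tariq → 1
Sun 11:30 end Tariq → 0
Sun 11:30 start Ingrid → 1
Sun 16:00 start Sana → 2
Sun 19:30 end Ingrid → 1
Sun 20:00 end Sana → 0
Peak is 3, at Sat 20:00 (Jonas, Nadia, Ravi).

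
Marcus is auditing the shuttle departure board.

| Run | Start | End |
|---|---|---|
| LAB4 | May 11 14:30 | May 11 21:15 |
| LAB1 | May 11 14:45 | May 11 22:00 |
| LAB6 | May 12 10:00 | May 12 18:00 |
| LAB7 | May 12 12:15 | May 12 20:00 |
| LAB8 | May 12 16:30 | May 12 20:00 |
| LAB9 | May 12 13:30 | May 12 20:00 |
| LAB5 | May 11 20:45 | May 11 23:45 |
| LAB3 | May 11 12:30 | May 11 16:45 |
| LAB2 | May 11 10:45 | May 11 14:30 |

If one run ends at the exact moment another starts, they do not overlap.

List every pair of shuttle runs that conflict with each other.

LAB1 & LAB3, LAB1 & LAB4, LAB1 & LAB5, LAB2 & LAB3, LAB3 & LAB4, LAB4 & LAB5, LAB6 & LAB7, LAB6 & LAB8, LAB6 & LAB9, LAB7 & LAB8, LAB7 & LAB9, LAB8 & LAB9

Sorted by start: LAB2, LAB3, LAB4, LAB1, LAB5, LAB6, LAB7, LAB9, LAB8.
LAB3 starts before LAB2 ends → LAB2 and LAB3 overlap.
LAB4 starts exactly when LAB2 ends (back-to-back, no overlap) — done with LAB2.
LAB4 starts before LAB3 ends → LAB3 and LAB4 overlap.
LAB1 starts before LAB3 ends → LAB3 and LAB1 overlap.
LAB5 starts after LAB3 ends — done with LAB3.
LAB1 starts before LAB4 ends → LAB4 and LAB1 overlap.
LAB5 starts before LAB4 ends → LAB4 and LAB5 overlap.
LAB6 starts after LAB4 ends — done with LAB4.
LAB5 starts before LAB1 ends → LAB1 and LAB5 overlap.
LAB6 starts after LAB1 ends — done with LAB1.
LAB6 starts after LAB5 ends — done with LAB5.
LAB7 starts before LAB6 ends → LAB6 and LAB7 overlap.
LAB9 starts before LAB6 ends → LAB6 and LAB9 overlap.
LAB8 starts before LAB6 ends → LAB6 and LAB8 overlap.
LAB9 starts before LAB7 ends → LAB7 and LAB9 overlap.
LAB8 starts before LAB7 ends → LAB7 and LAB8 overlap.
LAB8 starts before LAB9 ends → LAB9 and LAB8 overlap.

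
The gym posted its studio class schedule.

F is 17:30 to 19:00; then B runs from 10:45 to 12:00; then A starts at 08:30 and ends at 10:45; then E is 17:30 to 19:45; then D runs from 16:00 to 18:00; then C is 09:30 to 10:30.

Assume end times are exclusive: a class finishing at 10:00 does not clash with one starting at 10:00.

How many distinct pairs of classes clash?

Sorted by start: A, C, B, D, E, F.
C starts before A ends → A and C overlap.
B starts exactly when A ends (back-to-back, no overlap), so nothing later overlaps A either.
B starts after C ends, so nothing later overlaps C either.
D starts after B ends, so nothing later overlaps B either.
E starts before D ends → D and E overlap.
F starts before D ends → D and F overlap.
F starts before E ends → E and F overlap.
Overlapping pairs: A & C, D & E, D & F, E & F — 4 in total.

4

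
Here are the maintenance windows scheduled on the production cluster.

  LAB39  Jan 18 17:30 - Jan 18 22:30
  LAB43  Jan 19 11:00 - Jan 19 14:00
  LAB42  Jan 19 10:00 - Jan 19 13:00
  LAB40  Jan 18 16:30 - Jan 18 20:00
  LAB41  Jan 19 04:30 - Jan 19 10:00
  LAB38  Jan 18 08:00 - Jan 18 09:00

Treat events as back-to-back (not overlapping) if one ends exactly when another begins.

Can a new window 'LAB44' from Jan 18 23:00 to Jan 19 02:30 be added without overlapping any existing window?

LAB38: ends Jan 18 09:00 at or before LAB44 starts Jan 18 23:00 → clear.
LAB40: ends Jan 18 20:00 at or before LAB44 starts Jan 18 23:00 → clear.
LAB39: ends Jan 18 22:30 at or before LAB44 starts Jan 18 23:00 → clear.
LAB41: starts Jan 19 04:30 at or after LAB44 ends Jan 19 02:30 → clear.
LAB42: starts Jan 19 10:00 at or after LAB44 ends Jan 19 02:30 → clear.
LAB43: starts Jan 19 11:00 at or after LAB44 ends Jan 19 02:30 → clear.

Yes — the slot is free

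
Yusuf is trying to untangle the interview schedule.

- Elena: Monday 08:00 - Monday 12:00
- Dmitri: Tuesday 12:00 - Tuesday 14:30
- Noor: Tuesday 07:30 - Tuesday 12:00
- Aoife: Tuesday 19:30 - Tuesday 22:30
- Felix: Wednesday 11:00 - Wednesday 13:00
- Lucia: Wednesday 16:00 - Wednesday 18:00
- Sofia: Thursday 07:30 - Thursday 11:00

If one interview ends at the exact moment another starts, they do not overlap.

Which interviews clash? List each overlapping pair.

Two intervals overlap when each starts before the other ends.
Sorted by start: Elena, Noor, Dmitri, Aoife, Felix, Lucia, Sofia.
Noor starts after Elena ends, so Elena has no further overlaps.
Dmitri starts exactly when Noor ends (back-to-back, no overlap), so Noor has no further overlaps.
Aoife starts after Dmitri ends, so Dmitri has no further overlaps.
Felix starts after Aoife ends, so Aoife has no further overlaps.
Lucia starts after Felix ends, so Felix has no further overlaps.
Sofia starts after Lucia ends.

no overlapping pairs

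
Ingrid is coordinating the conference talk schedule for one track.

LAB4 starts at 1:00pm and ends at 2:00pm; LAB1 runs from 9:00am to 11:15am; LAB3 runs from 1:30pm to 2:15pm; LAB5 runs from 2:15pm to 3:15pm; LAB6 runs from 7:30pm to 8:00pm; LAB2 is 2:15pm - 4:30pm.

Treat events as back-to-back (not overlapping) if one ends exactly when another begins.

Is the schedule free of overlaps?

No

Check each pair: they overlap iff neither finishes before the other starts.
Sorted by start: LAB1, LAB4, LAB3, LAB2, LAB5, LAB6.
LAB4 starts after LAB1 ends; LAB1 is clear from here.
LAB3 starts before LAB4 ends → LAB4 and LAB3 overlap.
That's a conflict, so the schedule is not conflict-free.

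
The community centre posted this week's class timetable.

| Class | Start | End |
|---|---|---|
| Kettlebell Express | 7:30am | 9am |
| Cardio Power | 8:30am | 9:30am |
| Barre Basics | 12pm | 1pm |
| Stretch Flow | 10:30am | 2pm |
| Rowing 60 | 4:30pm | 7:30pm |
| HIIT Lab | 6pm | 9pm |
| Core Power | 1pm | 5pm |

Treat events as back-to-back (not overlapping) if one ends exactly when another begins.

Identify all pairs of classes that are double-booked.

Barre Basics & Stretch Flow, Cardio Power & Kettlebell Express, Core Power & Rowing 60, Core Power & Stretch Flow, HIIT Lab & Rowing 60

Sorted by start: Kettlebell Express, Cardio Power, Stretch Flow, Barre Basics, Core Power, Rowing 60, HIIT Lab.
Cardio Power starts before Kettlebell Express ends → Kettlebell Express and Cardio Power overlap.
Stretch Flow starts after Kettlebell Express ends — done with Kettlebell Express.
Stretch Flow starts after Cardio Power ends — done with Cardio Power.
Barre Basics starts before Stretch Flow ends → Stretch Flow and Barre Basics overlap.
Core Power starts before Stretch Flow ends → Stretch Flow and Core Power overlap.
Rowing 60 starts after Stretch Flow ends — done with Stretch Flow.
Core Power starts exactly when Barre Basics ends (back-to-back, no overlap) — done with Barre Basics.
Rowing 60 starts before Core Power ends → Core Power and Rowing 60 overlap.
HIIT Lab starts after Core Power ends.
HIIT Lab starts before Rowing 60 ends → Rowing 60 and HIIT Lab overlap.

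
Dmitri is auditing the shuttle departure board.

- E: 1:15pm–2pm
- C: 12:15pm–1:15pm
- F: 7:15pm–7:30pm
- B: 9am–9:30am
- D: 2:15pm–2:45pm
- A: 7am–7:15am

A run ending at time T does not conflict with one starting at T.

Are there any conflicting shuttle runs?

No

Check each pair: they overlap iff neither finishes before the other starts.
Sorted by start: A, B, C, E, D, F.
B starts after A ends; A is clear from here.
C starts after B ends; B is clear from here.
E starts exactly when C ends (back-to-back, no overlap); C is clear from here.
D starts after E ends; E is clear from here.
F starts after D ends.
Every pair is clear; the schedule has no overlaps.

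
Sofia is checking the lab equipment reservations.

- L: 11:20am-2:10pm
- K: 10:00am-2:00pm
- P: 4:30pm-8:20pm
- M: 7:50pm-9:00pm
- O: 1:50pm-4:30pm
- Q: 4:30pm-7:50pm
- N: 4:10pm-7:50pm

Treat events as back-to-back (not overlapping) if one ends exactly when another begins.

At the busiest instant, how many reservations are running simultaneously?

3

Sweep the timeline, counting +1 at each start and −1 at each end (ends before starts at a tie):
10:00am start K → 1
11:20am start L → 2
1:50pm start O → 3
2:00pm end K → 2
2:10pm end L → 1
4:10pm start N → 2
4:30pm end O → 1
4:30pm start P → 2
4:30pm start Q → 3
7:50pm end N → 2
7:50pm end Q → 1
7:50pm start M → 2
8:20pm end P → 1
9:00pm end M → 0
Peak is 3, at 1:50pm (K, L, O).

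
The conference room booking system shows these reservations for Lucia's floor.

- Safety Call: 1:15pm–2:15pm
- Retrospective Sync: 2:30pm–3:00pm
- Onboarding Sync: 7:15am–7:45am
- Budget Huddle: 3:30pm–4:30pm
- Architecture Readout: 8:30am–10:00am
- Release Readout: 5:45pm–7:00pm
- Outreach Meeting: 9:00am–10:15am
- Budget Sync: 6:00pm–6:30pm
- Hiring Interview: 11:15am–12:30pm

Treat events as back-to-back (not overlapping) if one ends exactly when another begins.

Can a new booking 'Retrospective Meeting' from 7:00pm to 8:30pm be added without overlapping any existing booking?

Onboarding Sync: ends 7:45am at or before Retrospective Meeting starts 7:00pm → clear.
Architecture Readout: ends 10:00am at or before Retrospective Meeting starts 7:00pm → clear.
Outreach Meeting: ends 10:15am at or before Retrospective Meeting starts 7:00pm → clear.
Hiring Interview: ends 12:30pm at or before Retrospective Meeting starts 7:00pm → clear.
Safety Call: ends 2:15pm at or before Retrospective Meeting starts 7:00pm → clear.
Retrospective Sync: ends 3:00pm at or before Retrospective Meeting starts 7:00pm → clear.
Budget Huddle: ends 4:30pm at or before Retrospective Meeting starts 7:00pm → clear.
Release Readout: ends 7:00pm at or before Retrospective Meeting starts 7:00pm → clear.
Budget Sync: ends 6:30pm at or before Retrospective Meeting starts 7:00pm → clear.

Yes — the slot is free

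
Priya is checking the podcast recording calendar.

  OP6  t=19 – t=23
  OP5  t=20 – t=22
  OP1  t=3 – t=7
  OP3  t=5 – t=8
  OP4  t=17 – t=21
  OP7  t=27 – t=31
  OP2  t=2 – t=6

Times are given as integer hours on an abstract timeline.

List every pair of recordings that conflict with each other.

OP1 & OP2, OP1 & OP3, OP2 & OP3, OP4 & OP5, OP4 & OP6, OP5 & OP6

Sorted by start: OP2, OP1, OP3, OP4, OP6, OP5, OP7.
OP1 starts before OP2 ends → OP2 and OP1 overlap.
OP3 starts before OP2 ends → OP2 and OP3 overlap.
OP4 starts after OP2 ends, so OP2 has no further overlaps.
OP3 starts before OP1 ends → OP1 and OP3 overlap.
OP4 starts after OP1 ends, so OP1 has no further overlaps.
OP4 starts after OP3 ends, so OP3 has no further overlaps.
OP6 starts before OP4 ends → OP4 and OP6 overlap.
OP5 starts before OP4 ends → OP4 and OP5 overlap.
OP7 starts after OP4 ends.
OP5 starts before OP6 ends → OP6 and OP5 overlap.
OP7 starts after OP6 ends.
OP7 starts after OP5 ends.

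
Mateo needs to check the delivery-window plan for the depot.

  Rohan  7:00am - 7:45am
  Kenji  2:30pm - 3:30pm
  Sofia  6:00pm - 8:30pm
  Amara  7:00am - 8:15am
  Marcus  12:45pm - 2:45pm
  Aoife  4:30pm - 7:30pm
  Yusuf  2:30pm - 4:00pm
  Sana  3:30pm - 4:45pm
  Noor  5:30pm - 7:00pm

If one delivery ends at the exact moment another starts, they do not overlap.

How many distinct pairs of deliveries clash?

9

Sorted by start: Amara, Rohan, Marcus, Yusuf, Kenji, Sana, Aoife, Noor, Sofia.
Rohan starts before Amara ends → Amara and Rohan overlap.
Marcus starts after Amara ends; Amara is clear from here.
Marcus starts after Rohan ends; Rohan is clear from here.
Yusuf starts before Marcus ends → Marcus and Yusuf overlap.
Kenji starts before Marcus ends → Marcus and Kenji overlap.
Sana starts after Marcus ends; Marcus is clear from here.
Kenji starts before Yusuf ends → Yusuf and Kenji overlap.
Sana starts before Yusuf ends → Yusuf and Sana overlap.
Aoife starts after Yusuf ends; Yusuf is clear from here.
Sana starts exactly when Kenji ends (back-to-back, no overlap); Kenji is clear from here.
Aoife starts before Sana ends → Sana and Aoife overlap.
Noor starts after Sana ends; Sana is clear from here.
Noor starts before Aoife ends → Aoife and Noor overlap.
Sofia starts before Aoife ends → Aoife and Sofia overlap.
Sofia starts before Noor ends → Noor and Sofia overlap.
Overlapping pairs: Amara & Rohan, Aoife & Noor, Aoife & Sana, Aoife & Sofia, Kenji & Marcus, Kenji & Yusuf, Marcus & Yusuf, Noor & Sofia, Sana & Yusuf — 9 in total.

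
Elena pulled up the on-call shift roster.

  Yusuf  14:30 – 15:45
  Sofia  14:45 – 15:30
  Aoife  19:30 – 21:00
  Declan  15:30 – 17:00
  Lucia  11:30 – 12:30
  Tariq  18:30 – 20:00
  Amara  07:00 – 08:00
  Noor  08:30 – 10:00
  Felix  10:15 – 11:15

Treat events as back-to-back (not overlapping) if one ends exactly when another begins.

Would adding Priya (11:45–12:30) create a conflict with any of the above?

Amara: ends 08:00 at or before Priya starts 11:45 → clear.
Noor: ends 10:00 at or before Priya starts 11:45 → clear.
Felix: ends 11:15 at or before Priya starts 11:45 → clear.
Lucia: starts 11:30 before Priya ends 12:30, and ends 12:30 after Priya starts 11:45 → overlap.
Yusuf: starts 14:30 at or after Priya ends 12:30 → clear.
Sofia: starts 14:45 at or after Priya ends 12:30 → clear.
Declan: starts 15:30 at or after Priya ends 12:30 → clear.
Tariq: starts 18:30 at or after Priya ends 12:30 → clear.
Aoife: starts 19:30 at or after Priya ends 12:30 → clear.
Priya overlaps Lucia.

Yes — it overlaps Lucia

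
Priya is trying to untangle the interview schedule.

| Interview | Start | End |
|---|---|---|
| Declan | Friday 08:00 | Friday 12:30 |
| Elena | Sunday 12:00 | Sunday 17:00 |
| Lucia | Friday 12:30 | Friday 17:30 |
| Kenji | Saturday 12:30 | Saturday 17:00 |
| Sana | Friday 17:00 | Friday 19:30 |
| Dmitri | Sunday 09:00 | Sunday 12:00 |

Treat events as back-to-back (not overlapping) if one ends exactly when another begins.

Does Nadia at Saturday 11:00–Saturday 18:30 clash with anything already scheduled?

Yes — it overlaps Kenji

Declan: ends Friday 12:30 at or before Nadia starts Saturday 11:00 → clear.
Lucia: ends Friday 17:30 at or before Nadia starts Saturday 11:00 → clear.
Sana: ends Friday 19:30 at or before Nadia starts Saturday 11:00 → clear.
Kenji: starts Saturday 12:30 before Nadia ends Saturday 18:30, and ends Saturday 17:00 after Nadia starts Saturday 11:00 → overlap.
Dmitri: starts Sunday 09:00 at or after Nadia ends Saturday 18:30 → clear.
Elena: starts Sunday 12:00 at or after Nadia ends Saturday 18:30 → clear.
Nadia overlaps Kenji.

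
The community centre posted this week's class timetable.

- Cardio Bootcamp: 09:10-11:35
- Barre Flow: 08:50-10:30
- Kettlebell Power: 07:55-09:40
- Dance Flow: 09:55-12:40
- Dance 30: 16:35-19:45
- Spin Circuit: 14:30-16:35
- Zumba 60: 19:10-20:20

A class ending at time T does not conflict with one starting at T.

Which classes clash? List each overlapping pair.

Check each pair: they overlap iff neither finishes before the other starts.
Sorted by start: Kettlebell Power, Barre Flow, Cardio Bootcamp, Dance Flow, Spin Circuit, Dance 30, Zumba 60.
Barre Flow starts before Kettlebell Power ends → Kettlebell Power and Barre Flow overlap.
Cardio Bootcamp starts before Kettlebell Power ends → Kettlebell Power and Cardio Bootcamp overlap.
Dance Flow starts after Kettlebell Power ends — done with Kettlebell Power.
Cardio Bootcamp starts before Barre Flow ends → Barre Flow and Cardio Bootcamp overlap.
Dance Flow starts before Barre Flow ends → Barre Flow and Dance Flow overlap.
Spin Circuit starts after Barre Flow ends — done with Barre Flow.
Dance Flow starts before Cardio Bootcamp ends → Cardio Bootcamp and Dance Flow overlap.
Spin Circuit starts after Cardio Bootcamp ends — done with Cardio Bootcamp.
Spin Circuit starts after Dance Flow ends — done with Dance Flow.
Dance 30 starts exactly when Spin Circuit ends (back-to-back, no overlap) — done with Spin Circuit.
Zumba 60 starts before Dance 30 ends → Dance 30 and Zumba 60 overlap.

Barre Flow & Cardio Bootcamp, Barre Flow & Dance Flow, Barre Flow & Kettlebell Power, Cardio Bootcamp & Dance Flow, Cardio Bootcamp & Kettlebell Power, Dance 30 & Zumba 60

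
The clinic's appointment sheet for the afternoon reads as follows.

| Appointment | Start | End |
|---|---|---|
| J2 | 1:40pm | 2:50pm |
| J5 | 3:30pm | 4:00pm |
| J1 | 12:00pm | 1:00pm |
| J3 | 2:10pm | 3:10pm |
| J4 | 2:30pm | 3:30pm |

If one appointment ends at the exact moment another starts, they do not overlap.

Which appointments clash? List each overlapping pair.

Sorted by start: J1, J2, J3, J4, J5.
J2 starts after J1 ends; J1 is clear from here.
J3 starts before J2 ends → J2 and J3 overlap.
J4 starts before J2 ends → J2 and J4 overlap.
J5 starts after J2 ends.
J4 starts before J3 ends → J3 and J4 overlap.
J5 starts after J3 ends.
J5 starts exactly when J4 ends (back-to-back, no overlap).

J2 & J3, J2 & J4, J3 & J4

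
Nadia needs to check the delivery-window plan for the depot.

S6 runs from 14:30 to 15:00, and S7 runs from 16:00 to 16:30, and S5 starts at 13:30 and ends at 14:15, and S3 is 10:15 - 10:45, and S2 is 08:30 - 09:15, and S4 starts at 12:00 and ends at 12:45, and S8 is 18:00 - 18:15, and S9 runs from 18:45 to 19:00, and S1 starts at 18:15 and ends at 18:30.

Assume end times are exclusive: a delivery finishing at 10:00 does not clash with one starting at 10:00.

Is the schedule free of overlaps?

Sorted by start: S2, S3, S4, S5, S6, S7, S8, S1, S9.
S3 starts after S2 ends, so S2 has no further overlaps.
S4 starts after S3 ends, so S3 has no further overlaps.
S5 starts after S4 ends, so S4 has no further overlaps.
S6 starts after S5 ends, so S5 has no further overlaps.
S7 starts after S6 ends, so S6 has no further overlaps.
S8 starts after S7 ends, so S7 has no further overlaps.
S1 starts exactly when S8 ends (back-to-back, no overlap), so S8 has no further overlaps.
S9 starts after S1 ends.
Every pair is clear; the schedule has no overlaps.

Yes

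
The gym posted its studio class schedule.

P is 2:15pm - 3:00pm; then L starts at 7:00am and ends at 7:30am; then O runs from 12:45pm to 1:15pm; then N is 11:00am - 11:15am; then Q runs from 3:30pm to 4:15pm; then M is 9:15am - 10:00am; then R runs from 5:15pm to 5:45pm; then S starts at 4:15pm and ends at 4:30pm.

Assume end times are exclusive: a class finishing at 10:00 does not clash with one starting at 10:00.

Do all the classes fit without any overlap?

Sorted by start: L, M, N, O, P, Q, S, R.
M starts after L ends, so L has no further overlaps.
N starts after M ends, so M has no further overlaps.
O starts after N ends, so N has no further overlaps.
P starts after O ends, so O has no further overlaps.
Q starts after P ends, so P has no further overlaps.
S starts exactly when Q ends (back-to-back, no overlap), so Q has no further overlaps.
R starts after S ends.
Every pair is clear; the schedule has no overlaps.

Yes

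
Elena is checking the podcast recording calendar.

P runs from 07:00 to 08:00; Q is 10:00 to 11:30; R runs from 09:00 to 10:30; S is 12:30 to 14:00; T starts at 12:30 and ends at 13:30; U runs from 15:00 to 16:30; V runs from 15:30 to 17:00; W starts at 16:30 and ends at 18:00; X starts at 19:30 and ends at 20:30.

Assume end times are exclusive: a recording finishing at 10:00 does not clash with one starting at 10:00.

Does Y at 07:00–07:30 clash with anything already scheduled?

P: starts 07:00 before Y ends 07:30, and ends 08:00 after Y starts 07:00 → overlap.
R: starts 09:00 at or after Y ends 07:30 → clear.
Q: starts 10:00 at or after Y ends 07:30 → clear.
S: starts 12:30 at or after Y ends 07:30 → clear.
T: starts 12:30 at or after Y ends 07:30 → clear.
U: starts 15:00 at or after Y ends 07:30 → clear.
V: starts 15:30 at or after Y ends 07:30 → clear.
W: starts 16:30 at or after Y ends 07:30 → clear.
X: starts 19:30 at or after Y ends 07:30 → clear.
Y overlaps P.

Yes — it overlaps P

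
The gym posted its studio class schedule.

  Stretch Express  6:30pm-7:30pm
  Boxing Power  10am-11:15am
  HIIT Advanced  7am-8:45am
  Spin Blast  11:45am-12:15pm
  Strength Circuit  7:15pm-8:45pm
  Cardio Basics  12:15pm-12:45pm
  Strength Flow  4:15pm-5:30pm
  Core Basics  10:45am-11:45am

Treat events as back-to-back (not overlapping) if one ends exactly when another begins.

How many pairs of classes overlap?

Sorted by start: HIIT Advanced, Boxing Power, Core Basics, Spin Blast, Cardio Basics, Strength Flow, Stretch Express, Strength Circuit.
Boxing Power starts after HIIT Advanced ends, so HIIT Advanced has no further overlaps.
Core Basics starts before Boxing Power ends → Boxing Power and Core Basics overlap.
Spin Blast starts after Boxing Power ends, so Boxing Power has no further overlaps.
Spin Blast starts exactly when Core Basics ends (back-to-back, no overlap), so Core Basics has no further overlaps.
Cardio Basics starts exactly when Spin Blast ends (back-to-back, no overlap), so Spin Blast has no further overlaps.
Strength Flow starts after Cardio Basics ends, so Cardio Basics has no further overlaps.
Stretch Express starts after Strength Flow ends, so Strength Flow has no further overlaps.
Strength Circuit starts before Stretch Express ends → Stretch Express and Strength Circuit overlap.
Overlapping pairs: Boxing Power & Core Basics, Strength Circuit & Stretch Express — 2 in total.

2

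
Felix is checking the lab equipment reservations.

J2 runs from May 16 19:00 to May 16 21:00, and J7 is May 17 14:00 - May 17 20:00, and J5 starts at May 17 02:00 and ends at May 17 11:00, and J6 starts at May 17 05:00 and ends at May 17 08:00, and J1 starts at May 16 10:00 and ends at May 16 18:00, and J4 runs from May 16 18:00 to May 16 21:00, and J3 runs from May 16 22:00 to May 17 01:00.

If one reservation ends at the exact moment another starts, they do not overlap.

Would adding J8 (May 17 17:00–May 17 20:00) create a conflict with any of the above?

Yes — it overlaps J7

J1: ends May 16 18:00 at or before J8 starts May 17 17:00 → clear.
J4: ends May 16 21:00 at or before J8 starts May 17 17:00 → clear.
J2: ends May 16 21:00 at or before J8 starts May 17 17:00 → clear.
J3: ends May 17 01:00 at or before J8 starts May 17 17:00 → clear.
J5: ends May 17 11:00 at or before J8 starts May 17 17:00 → clear.
J6: ends May 17 08:00 at or before J8 starts May 17 17:00 → clear.
J7: starts May 17 14:00 before J8 ends May 17 20:00, and ends May 17 20:00 after J8 starts May 17 17:00 → overlap.
J8 overlaps J7.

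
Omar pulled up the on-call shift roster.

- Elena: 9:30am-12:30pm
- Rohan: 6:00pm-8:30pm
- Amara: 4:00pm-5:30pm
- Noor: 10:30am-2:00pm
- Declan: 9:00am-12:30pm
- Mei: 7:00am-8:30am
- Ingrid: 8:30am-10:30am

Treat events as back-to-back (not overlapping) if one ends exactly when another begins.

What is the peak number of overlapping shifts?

3

Sweep the timeline, counting +1 at each start and −1 at each end (ends before starts at a tie):
7:00am start Mei → 1
8:30am end Mei → 0
8:30am start Ingrid → 1
9:00am start Declan → 2
9:30am start Elena → 3
10:30am end Ingrid → 2
10:30am start Noor → 3
12:30pm end Declan → 2
12:30pm end Elena → 1
2:00pm end Noor → 0
4:00pm start Amara → 1
5:30pm end Amara → 0
6:00pm start Rohan → 1
8:30pm end Rohan → 0
Peak is 3, at 9:30am (Declan, Elena, Ingrid).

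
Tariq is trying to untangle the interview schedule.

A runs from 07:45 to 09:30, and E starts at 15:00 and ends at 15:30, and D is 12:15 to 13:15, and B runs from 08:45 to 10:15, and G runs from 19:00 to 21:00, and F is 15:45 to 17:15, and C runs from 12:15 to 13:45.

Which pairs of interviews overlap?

Sorted by start: A, B, C, D, E, F, G.
B starts before A ends → A and B overlap.
C starts after A ends; A is clear from here.
C starts after B ends; B is clear from here.
D starts before C ends → C and D overlap.
E starts after C ends; C is clear from here.
E starts after D ends; D is clear from here.
F starts after E ends; E is clear from here.
G starts after F ends.

A & B, C & D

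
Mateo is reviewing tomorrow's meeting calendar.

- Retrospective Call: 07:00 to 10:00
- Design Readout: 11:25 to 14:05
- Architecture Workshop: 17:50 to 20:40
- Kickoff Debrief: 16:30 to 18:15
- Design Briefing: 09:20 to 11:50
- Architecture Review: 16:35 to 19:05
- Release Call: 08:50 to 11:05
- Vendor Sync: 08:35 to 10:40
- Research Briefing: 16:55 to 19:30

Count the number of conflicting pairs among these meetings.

13

Sorted by start: Retrospective Call, Vendor Sync, Release Call, Design Briefing, Design Readout, Kickoff Debrief, Architecture Review, Research Briefing, Architecture Workshop.
Vendor Sync starts before Retrospective Call ends → Retrospective Call and Vendor Sync overlap.
Release Call starts before Retrospective Call ends → Retrospective Call and Release Call overlap.
Design Briefing starts before Retrospective Call ends → Retrospective Call and Design Briefing overlap.
Design Readout starts after Retrospective Call ends, so nothing later overlaps Retrospective Call either.
Release Call starts before Vendor Sync ends → Vendor Sync and Release Call overlap.
Design Briefing starts before Vendor Sync ends → Vendor Sync and Design Briefing overlap.
Design Readout starts after Vendor Sync ends, so nothing later overlaps Vendor Sync either.
Design Briefing starts before Release Call ends → Release Call and Design Briefing overlap.
Design Readout starts after Release Call ends, so nothing later overlaps Release Call either.
Design Readout starts before Design Briefing ends → Design Briefing and Design Readout overlap.
Kickoff Debrief starts after Design Briefing ends, so nothing later overlaps Design Briefing either.
Kickoff Debrief starts after Design Readout ends, so nothing later overlaps Design Readout either.
Architecture Review starts before Kickoff Debrief ends → Kickoff Debrief and Architecture Review overlap.
Research Briefing starts before Kickoff Debrief ends → Kickoff Debrief and Research Briefing overlap.
Architecture Workshop starts before Kickoff Debrief ends → Kickoff Debrief and Architecture Workshop overlap.
Research Briefing starts before Architecture Review ends → Architecture Review and Research Briefing overlap.
Architecture Workshop starts before Architecture Review ends → Architecture Review and Architecture Workshop overlap.
Architecture Workshop starts before Research Briefing ends → Research Briefing and Architecture Workshop overlap.
Overlapping pairs: Architecture Review & Architecture Workshop, Architecture Review & Kickoff Debrief, Architecture Review & Research Briefing, Architecture Workshop & Kickoff Debrief, Architecture Workshop & Research Briefing, Design Briefing & Design Readout, Design Briefing & Release Call, Design Briefing & Retrospective Call, Design Briefing & Vendor Sync, Kickoff Debrief & Research Briefing, Release Call & Retrospective Call, Release Call & Vendor Sync, Retrospective Call & Vendor Sync — 13 in total.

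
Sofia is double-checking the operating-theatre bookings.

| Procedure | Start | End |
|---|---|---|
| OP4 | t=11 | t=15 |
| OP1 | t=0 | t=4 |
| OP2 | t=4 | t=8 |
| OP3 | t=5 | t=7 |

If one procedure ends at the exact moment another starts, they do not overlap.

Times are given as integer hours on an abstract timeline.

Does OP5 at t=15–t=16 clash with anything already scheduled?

OP1: ends t=4 at or before OP5 starts t=15 → clear.
OP2: ends t=8 at or before OP5 starts t=15 → clear.
OP3: ends t=7 at or before OP5 starts t=15 → clear.
OP4: ends t=15 at or before OP5 starts t=15 → clear.

No — it doesn't clash with anything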